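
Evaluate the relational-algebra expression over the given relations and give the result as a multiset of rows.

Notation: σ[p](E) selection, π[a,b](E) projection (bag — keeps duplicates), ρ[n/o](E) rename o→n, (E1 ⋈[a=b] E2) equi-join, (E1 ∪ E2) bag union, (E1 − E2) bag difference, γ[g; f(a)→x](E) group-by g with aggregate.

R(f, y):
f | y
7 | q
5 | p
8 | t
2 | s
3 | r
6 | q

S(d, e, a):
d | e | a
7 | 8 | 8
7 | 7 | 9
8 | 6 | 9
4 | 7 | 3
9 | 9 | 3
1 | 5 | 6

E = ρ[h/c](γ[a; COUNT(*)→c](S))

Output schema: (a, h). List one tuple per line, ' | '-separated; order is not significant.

Row counts bottom-up:
  S → 6
  γ[a; COUNT(*)→c](S) → 4
  ρ[h/c](γ[a; COUNT(*)→c](S)) → 4

== RESULT ==
a | h
3 | 2
6 | 1
8 | 1
9 | 2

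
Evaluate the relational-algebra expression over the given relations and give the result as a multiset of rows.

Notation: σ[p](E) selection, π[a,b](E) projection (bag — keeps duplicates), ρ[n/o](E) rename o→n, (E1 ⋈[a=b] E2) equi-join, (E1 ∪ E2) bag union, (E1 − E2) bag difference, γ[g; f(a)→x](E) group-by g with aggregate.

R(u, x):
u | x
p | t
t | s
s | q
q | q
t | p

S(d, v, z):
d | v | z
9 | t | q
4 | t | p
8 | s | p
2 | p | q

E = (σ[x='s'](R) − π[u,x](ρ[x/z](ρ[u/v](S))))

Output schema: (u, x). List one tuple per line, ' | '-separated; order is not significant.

Per-node cardinality:
  R → 5
  σ[x='s'](R) → 1
  S → 4
  ρ[u/v](S) → 4
  ρ[x/z](ρ[u/v](S)) → 4
  π[u,x](ρ[x/z](ρ[u/v](S))) → 4
  (σ[x='s'](R) − π[u,x](ρ[x/z](ρ[u/v](S)))) → 1

== RESULT ==
u | x
t | s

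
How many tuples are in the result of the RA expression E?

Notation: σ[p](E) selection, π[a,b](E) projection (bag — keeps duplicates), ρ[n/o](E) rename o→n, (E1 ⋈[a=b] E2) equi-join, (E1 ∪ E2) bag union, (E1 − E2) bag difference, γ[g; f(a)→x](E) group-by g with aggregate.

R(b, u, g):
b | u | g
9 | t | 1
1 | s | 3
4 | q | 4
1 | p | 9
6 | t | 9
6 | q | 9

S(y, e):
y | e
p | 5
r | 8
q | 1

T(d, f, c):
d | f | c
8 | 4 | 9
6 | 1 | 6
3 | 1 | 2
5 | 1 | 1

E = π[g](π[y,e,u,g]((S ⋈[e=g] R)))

Stepwise |·|:
  S → 3
  R → 6
  (S ⋈[e=g] R) → 1
  π[y,e,u,g]((S ⋈[e=g] R)) → 1
  π[g](π[y,e,u,g]((S ⋈[e=g] R))) → 1

|E| = 1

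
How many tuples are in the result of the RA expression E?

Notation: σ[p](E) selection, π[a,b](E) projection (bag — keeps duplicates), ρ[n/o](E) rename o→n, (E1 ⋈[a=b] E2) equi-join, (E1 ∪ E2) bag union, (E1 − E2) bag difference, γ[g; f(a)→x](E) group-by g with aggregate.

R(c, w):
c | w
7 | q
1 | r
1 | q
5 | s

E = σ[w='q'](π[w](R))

Stepwise |·|:
  R → 4
  π[w](R) → 4
  σ[w='q'](π[w](R)) → 2

|E| = 2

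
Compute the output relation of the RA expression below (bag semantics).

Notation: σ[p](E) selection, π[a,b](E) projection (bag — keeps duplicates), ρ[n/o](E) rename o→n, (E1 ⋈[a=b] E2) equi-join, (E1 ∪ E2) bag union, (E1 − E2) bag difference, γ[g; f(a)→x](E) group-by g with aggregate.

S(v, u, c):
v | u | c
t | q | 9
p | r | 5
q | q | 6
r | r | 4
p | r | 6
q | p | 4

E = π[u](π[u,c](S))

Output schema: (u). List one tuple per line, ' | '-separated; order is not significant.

Stepwise |·|:
  S → 6
  π[u,c](S) → 6
  π[u](π[u,c](S)) → 6

== RESULT ==
u
p
q
q
r
r
r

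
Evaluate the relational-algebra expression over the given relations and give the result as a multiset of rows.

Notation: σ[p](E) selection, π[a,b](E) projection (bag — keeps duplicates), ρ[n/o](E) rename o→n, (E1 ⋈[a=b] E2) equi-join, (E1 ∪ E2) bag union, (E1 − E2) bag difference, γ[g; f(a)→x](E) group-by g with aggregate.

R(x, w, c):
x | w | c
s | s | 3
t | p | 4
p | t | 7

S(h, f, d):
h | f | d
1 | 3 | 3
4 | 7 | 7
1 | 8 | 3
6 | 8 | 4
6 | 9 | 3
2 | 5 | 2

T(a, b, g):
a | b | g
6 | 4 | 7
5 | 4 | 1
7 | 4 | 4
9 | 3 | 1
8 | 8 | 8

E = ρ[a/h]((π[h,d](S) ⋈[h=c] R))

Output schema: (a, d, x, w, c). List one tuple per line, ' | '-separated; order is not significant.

Per-node cardinality:
  S → 6
  π[h,d](S) → 6
  R → 3
  (π[h,d](S) ⋈[h=c] R) → 1
  ρ[a/h]((π[h,d](S) ⋈[h=c] R)) → 1

== RESULT ==
a | d | x | w | c
4 | 7 | t | p | 4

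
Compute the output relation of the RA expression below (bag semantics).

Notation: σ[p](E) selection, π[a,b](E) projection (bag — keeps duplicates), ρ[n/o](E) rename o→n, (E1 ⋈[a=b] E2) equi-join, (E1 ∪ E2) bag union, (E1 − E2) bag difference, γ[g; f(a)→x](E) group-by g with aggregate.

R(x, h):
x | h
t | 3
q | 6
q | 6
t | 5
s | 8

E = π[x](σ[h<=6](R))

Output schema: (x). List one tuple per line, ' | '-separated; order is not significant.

Per-node cardinality:
  R → 5
  σ[h<=6](R) → 4
  π[x](σ[h<=6](R)) → 4

== RESULT ==
x
q
q
t
t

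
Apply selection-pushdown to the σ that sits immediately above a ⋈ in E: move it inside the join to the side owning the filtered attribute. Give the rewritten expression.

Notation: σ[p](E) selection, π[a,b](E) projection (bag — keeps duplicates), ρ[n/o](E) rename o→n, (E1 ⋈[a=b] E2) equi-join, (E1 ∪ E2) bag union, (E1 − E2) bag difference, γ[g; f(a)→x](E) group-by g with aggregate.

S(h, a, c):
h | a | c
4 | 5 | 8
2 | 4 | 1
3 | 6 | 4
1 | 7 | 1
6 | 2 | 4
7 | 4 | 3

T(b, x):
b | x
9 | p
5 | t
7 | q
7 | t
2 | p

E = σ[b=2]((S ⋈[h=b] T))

σ filters on b, owned by the right side.
E' = (S ⋈[h=b] σ[b=2](T))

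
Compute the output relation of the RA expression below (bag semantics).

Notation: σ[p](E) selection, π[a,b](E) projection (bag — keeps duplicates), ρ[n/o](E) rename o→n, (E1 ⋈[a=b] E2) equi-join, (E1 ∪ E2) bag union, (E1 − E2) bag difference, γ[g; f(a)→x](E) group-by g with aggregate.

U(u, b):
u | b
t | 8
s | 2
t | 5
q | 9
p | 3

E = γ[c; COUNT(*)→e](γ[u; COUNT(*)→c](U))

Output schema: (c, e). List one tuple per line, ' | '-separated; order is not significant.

Stepwise |·|:
  U → 5
  γ[u; COUNT(*)→c](U) → 4
  γ[c; COUNT(*)→e](γ[u; COUNT(*)→c](U)) → 2

== RESULT ==
c | e
1 | 3
2 | 1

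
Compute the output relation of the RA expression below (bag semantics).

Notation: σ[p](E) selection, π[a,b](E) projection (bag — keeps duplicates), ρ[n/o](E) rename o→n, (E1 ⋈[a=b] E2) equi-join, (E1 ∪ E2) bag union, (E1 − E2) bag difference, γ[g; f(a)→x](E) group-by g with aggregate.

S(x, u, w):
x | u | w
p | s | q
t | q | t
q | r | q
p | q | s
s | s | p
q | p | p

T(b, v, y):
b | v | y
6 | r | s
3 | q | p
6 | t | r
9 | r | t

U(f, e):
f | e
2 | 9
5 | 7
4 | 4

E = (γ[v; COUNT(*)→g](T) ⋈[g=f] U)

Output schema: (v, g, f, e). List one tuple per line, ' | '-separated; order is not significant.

Stepwise |·|:
  T → 4
  γ[v; COUNT(*)→g](T) → 3
  U → 3
  (γ[v; COUNT(*)→g](T) ⋈[g=f] U) → 1

== RESULT ==
v | g | f | e
r | 2 | 2 | 9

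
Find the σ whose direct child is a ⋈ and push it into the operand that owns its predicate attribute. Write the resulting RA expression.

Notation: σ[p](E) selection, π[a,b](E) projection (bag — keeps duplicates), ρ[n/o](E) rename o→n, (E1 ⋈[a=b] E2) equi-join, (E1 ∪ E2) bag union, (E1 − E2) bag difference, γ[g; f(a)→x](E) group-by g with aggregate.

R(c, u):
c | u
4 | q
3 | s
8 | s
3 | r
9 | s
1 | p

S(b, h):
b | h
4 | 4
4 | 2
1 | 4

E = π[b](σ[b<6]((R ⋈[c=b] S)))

σ filters on b, owned by the right side.
E' = π[b]((R ⋈[c=b] σ[b<6](S)))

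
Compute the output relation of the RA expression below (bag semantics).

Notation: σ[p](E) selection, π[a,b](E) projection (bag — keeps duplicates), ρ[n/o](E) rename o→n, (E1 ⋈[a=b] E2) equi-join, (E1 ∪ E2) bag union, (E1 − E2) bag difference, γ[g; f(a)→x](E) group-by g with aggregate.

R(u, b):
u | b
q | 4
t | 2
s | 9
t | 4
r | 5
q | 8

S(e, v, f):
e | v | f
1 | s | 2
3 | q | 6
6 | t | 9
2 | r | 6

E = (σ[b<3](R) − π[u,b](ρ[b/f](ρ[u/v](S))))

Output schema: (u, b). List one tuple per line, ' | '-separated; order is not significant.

Row counts bottom-up:
  R → 6
  σ[b<3](R) → 1
  S → 4
  ρ[u/v](S) → 4
  ρ[b/f](ρ[u/v](S)) → 4
  π[u,b](ρ[b/f](ρ[u/v](S))) → 4
  (σ[b<3](R) − π[u,b](ρ[b/f](ρ[u/v](S)))) → 1

== RESULT ==
u | b
t | 2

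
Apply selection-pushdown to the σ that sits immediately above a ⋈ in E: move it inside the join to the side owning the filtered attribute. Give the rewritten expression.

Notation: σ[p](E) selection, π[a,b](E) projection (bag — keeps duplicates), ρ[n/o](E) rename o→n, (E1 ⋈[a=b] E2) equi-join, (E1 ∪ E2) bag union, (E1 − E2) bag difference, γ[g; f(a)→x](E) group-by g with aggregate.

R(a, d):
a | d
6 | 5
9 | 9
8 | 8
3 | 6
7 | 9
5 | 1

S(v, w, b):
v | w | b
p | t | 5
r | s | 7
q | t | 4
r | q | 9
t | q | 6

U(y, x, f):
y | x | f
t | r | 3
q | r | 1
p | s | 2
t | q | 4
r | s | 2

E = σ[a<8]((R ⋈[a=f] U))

σ filters on a, owned by the left side.
E' = (σ[a<8](R) ⋈[a=f] U)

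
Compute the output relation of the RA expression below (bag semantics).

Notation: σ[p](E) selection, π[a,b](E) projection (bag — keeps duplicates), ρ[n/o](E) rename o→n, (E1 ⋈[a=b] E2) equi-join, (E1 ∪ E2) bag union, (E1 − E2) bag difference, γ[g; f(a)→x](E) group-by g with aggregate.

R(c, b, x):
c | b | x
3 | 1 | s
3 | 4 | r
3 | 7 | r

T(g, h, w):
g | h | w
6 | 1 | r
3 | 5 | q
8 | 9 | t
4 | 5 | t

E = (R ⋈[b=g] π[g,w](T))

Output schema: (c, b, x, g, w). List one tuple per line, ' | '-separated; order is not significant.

Per-node cardinality:
  R → 3
  T → 4
  π[g,w](T) → 4
  (R ⋈[b=g] π[g,w](T)) → 1

== RESULT ==
c | b | x | g | w
3 | 4 | r | 4 | t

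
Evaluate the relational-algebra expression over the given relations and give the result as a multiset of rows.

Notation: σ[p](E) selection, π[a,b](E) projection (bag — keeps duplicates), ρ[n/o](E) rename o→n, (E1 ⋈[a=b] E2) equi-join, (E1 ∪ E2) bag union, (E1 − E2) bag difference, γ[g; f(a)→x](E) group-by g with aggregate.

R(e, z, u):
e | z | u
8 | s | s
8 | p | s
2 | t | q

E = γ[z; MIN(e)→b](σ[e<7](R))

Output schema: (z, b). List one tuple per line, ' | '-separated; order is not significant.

Row counts bottom-up:
  R → 3
  σ[e<7](R) → 1
  γ[z; MIN(e)→b](σ[e<7](R)) → 1

== RESULT ==
z | b
t | 2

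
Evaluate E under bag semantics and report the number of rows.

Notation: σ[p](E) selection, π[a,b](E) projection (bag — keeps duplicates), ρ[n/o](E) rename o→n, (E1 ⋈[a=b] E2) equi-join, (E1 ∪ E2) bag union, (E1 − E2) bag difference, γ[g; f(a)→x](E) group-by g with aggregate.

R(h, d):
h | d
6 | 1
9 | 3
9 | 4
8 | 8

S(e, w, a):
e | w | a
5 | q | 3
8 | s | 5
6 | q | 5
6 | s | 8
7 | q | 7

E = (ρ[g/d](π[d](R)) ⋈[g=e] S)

Per-node cardinality:
  R → 4
  π[d](R) → 4
  ρ[g/d](π[d](R)) → 4
  S → 5
  (ρ[g/d](π[d](R)) ⋈[g=e] S) → 1

|E| = 1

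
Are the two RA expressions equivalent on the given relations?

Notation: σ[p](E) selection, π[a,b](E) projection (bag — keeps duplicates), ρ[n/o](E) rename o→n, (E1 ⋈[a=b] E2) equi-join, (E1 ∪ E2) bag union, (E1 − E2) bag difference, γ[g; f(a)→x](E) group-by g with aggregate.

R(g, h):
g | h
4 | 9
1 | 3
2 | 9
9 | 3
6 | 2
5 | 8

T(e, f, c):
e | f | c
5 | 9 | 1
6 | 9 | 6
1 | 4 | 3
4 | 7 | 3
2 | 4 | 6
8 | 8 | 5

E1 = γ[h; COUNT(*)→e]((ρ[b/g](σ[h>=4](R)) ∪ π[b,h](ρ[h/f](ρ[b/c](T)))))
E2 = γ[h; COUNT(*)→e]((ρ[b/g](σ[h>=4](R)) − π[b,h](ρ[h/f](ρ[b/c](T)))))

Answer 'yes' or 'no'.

E1 subexpression sizes:
  R → 6
  σ[h>=4](R) → 3
  ρ[b/g](σ[h>=4](R)) → 3
  T → 6
  ρ[b/c](T) → 6
  ρ[h/f](ρ[b/c](T)) → 6
  π[b,h](ρ[h/f](ρ[b/c](T))) → 6
  (ρ[b/g](σ[h>=4](R)) ∪ π[b,h](ρ[h/f](ρ[b/c](T)))) → 9
  γ[h; COUNT(*)→e]((ρ[b/g](σ[h>=4](R)) ∪ π[b,h](ρ[h/f](ρ[b/c](T))))) → 4
E2 subexpression sizes:
  R → 6
  σ[h>=4](R) → 3
  ρ[b/g](σ[h>=4](R)) → 3
  T → 6
  ρ[b/c](T) → 6
  ρ[h/f](ρ[b/c](T)) → 6
  π[b,h](ρ[h/f](ρ[b/c](T))) → 6
  (ρ[b/g](σ[h>=4](R)) − π[b,h](ρ[h/f](ρ[b/c](T)))) → 2
  γ[h; COUNT(*)→e]((ρ[b/g](σ[h>=4](R)) − π[b,h](ρ[h/f](ρ[b/c](T))))) → 1

E1 result:
h | e
4 | 2
7 | 1
8 | 2
9 | 4
E2 result:
h | e
9 | 2
Witness: (7, 1) appears 1× in E1 but 0× in E2.

no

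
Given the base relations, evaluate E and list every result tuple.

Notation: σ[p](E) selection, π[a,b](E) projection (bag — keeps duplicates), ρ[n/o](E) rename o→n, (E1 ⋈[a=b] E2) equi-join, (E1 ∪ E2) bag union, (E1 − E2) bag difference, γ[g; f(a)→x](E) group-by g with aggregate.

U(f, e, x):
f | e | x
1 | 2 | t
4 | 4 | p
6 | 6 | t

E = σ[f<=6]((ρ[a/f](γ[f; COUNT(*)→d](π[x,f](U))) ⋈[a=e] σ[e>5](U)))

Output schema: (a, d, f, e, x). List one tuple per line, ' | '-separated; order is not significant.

Stepwise |·|:
  U → 3
  π[x,f](U) → 3
  γ[f; COUNT(*)→d](π[x,f](U)) → 3
  ρ[a/f](γ[f; COUNT(*)→d](π[x,f](U))) → 3
  U → 3
  σ[e>5](U) → 1
  (ρ[a/f](γ[f; COUNT(*)→d](π[x,f](U))) ⋈[a=e] σ[e>5](U)) → 1
  σ[f<=6]((ρ[a/f](γ[f; COUNT(*)→d](π[x,f](U))) ⋈[a=e] σ[e>5](U))) → 1

== RESULT ==
a | d | f | e | x
6 | 1 | 6 | 6 | t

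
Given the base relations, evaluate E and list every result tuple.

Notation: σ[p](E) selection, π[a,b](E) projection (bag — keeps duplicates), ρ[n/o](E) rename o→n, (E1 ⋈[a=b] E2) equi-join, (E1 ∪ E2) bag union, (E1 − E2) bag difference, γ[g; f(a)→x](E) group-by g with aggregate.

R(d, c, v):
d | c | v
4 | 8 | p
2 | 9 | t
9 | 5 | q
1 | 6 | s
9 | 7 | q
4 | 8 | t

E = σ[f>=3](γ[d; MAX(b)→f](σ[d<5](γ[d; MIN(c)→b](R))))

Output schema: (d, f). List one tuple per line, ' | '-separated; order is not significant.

Per-node cardinality:
  R → 6
  γ[d; MIN(c)→b](R) → 4
  σ[d<5](γ[d; MIN(c)→b](R)) → 3
  γ[d; MAX(b)→f](σ[d<5](γ[d; MIN(c)→b](R))) → 3
  σ[f>=3](γ[d; MAX(b)→f](σ[d<5](γ[d; MIN(c)→b](R)))) → 3

== RESULT ==
d | f
1 | 6
2 | 9
4 | 8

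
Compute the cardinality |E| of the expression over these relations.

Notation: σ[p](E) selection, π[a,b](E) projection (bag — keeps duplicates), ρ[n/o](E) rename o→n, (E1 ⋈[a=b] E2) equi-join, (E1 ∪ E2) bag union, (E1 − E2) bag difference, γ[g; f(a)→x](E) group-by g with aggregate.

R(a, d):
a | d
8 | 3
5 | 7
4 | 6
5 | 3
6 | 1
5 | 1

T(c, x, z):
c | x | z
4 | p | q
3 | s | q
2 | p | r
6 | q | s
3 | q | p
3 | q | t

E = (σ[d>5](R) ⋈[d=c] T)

Subexpression sizes:
  R → 6
  σ[d>5](R) → 2
  T → 6
  (σ[d>5](R) ⋈[d=c] T) → 1

|E| = 1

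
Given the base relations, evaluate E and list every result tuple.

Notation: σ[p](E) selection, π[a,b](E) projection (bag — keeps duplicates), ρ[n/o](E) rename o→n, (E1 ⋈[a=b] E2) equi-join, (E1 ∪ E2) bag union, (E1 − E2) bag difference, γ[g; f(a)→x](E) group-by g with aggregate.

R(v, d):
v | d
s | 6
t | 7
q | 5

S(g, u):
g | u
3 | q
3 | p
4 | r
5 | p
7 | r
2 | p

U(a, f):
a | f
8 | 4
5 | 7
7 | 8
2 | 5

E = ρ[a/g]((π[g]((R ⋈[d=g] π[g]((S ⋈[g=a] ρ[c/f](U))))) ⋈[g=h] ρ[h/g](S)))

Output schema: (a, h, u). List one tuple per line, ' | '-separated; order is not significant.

Stepwise |·|:
  R → 3
  S → 6
  U → 4
  ρ[c/f](U) → 4
  (S ⋈[g=a] ρ[c/f](U)) → 3
  π[g]((S ⋈[g=a] ρ[c/f](U))) → 3
  (R ⋈[d=g] π[g]((S ⋈[g=a] ρ[c/f](U)))) → 2
  π[g]((R ⋈[d=g] π[g]((S ⋈[g=a] ρ[c/f](U))))) → 2
  S → 6
  ρ[h/g](S) → 6
  (π[g]((R ⋈[d=g] π[g]((S ⋈[g=a] ρ[c/f](U))))) ⋈[g=h] ρ[h/g](S)) → 2
  ρ[a/g]((π[g]((R ⋈[d=g] π[g]((S ⋈[g=a] ρ[c/f](U))))) ⋈[g=h] ρ[h/g](S))) → 2

== RESULT ==
a | h | u
5 | 5 | p
7 | 7 | r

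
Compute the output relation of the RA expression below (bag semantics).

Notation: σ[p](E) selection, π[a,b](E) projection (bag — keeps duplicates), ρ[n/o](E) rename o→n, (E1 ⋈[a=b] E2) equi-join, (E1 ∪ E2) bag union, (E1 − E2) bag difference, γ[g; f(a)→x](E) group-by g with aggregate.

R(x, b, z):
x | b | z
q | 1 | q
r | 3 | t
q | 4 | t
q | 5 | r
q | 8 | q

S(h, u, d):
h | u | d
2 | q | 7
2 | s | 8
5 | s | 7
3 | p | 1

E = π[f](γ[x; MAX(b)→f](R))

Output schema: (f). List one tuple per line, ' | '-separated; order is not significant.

Subexpression sizes:
  R → 5
  γ[x; MAX(b)→f](R) → 2
  π[f](γ[x; MAX(b)→f](R)) → 2

== RESULT ==
f
3
8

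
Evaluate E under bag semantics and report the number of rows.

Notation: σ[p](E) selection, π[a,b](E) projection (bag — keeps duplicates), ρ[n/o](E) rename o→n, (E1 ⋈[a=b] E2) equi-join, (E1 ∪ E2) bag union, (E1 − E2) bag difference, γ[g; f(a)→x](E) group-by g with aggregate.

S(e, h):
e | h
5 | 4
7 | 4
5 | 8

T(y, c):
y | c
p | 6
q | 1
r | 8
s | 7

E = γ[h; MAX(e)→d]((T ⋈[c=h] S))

Row counts bottom-up:
  T → 4
  S → 3
  (T ⋈[c=h] S) → 1
  γ[h; MAX(e)→d]((T ⋈[c=h] S)) → 1

|E| = 1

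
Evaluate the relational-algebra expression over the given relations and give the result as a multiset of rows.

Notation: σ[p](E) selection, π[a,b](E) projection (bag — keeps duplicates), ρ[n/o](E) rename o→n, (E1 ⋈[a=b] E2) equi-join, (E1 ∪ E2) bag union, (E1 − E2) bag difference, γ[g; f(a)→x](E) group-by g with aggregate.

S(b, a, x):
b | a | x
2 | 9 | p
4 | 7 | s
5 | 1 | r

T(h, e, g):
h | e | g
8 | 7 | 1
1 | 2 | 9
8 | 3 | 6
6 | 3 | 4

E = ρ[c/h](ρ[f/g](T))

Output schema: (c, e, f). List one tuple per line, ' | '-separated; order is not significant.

Stepwise |·|:
  T → 4
  ρ[f/g](T) → 4
  ρ[c/h](ρ[f/g](T)) → 4

== RESULT ==
c | e | f
1 | 2 | 9
6 | 3 | 4
8 | 3 | 6
8 | 7 | 1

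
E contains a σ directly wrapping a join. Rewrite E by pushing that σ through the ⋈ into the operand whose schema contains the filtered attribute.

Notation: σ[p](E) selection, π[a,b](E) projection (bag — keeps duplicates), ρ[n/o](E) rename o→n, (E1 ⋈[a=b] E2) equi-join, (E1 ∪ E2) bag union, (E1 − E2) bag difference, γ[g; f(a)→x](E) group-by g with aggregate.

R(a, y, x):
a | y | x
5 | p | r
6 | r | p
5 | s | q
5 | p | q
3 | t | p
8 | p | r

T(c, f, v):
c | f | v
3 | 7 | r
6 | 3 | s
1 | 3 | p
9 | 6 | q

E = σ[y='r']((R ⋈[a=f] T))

σ filters on y, owned by the left side.
E' = (σ[y='r'](R) ⋈[a=f] T)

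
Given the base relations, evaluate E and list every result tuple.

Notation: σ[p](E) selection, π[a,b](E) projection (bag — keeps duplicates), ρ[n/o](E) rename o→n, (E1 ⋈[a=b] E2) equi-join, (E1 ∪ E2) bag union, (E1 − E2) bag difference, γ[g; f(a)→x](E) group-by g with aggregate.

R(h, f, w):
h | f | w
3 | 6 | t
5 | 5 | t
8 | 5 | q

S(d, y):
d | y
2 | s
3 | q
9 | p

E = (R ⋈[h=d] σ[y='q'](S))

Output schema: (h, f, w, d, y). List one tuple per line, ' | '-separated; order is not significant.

Row counts bottom-up:
  R → 3
  S → 3
  σ[y='q'](S) → 1
  (R ⋈[h=d] σ[y='q'](S)) → 1

== RESULT ==
h | f | w | d | y
3 | 6 | t | 3 | q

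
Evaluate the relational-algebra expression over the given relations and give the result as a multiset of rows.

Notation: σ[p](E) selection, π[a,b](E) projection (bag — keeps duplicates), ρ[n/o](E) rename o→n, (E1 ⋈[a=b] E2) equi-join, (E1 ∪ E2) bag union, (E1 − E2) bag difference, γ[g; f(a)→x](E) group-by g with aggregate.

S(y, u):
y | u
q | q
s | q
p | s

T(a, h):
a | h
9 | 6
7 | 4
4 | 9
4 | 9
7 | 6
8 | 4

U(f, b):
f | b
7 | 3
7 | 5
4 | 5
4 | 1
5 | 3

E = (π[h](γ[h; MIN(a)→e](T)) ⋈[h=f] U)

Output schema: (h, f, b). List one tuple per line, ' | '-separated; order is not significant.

Per-node cardinality:
  T → 6
  γ[h; MIN(a)→e](T) → 3
  π[h](γ[h; MIN(a)→e](T)) → 3
  U → 5
  (π[h](γ[h; MIN(a)→e](T)) ⋈[h=f] U) → 2

== RESULT ==
h | f | b
4 | 4 | 1
4 | 4 | 5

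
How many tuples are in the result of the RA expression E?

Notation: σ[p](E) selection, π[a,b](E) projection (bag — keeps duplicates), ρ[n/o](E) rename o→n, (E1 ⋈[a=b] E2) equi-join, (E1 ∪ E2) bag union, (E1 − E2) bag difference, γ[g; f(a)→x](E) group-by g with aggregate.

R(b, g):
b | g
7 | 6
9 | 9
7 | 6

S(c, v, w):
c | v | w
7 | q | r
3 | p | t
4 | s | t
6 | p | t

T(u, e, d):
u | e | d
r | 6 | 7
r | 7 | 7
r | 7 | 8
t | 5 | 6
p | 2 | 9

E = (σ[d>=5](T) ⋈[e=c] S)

Subexpression sizes:
  T → 5
  σ[d>=5](T) → 5
  S → 4
  (σ[d>=5](T) ⋈[e=c] S) → 3

|E| = 3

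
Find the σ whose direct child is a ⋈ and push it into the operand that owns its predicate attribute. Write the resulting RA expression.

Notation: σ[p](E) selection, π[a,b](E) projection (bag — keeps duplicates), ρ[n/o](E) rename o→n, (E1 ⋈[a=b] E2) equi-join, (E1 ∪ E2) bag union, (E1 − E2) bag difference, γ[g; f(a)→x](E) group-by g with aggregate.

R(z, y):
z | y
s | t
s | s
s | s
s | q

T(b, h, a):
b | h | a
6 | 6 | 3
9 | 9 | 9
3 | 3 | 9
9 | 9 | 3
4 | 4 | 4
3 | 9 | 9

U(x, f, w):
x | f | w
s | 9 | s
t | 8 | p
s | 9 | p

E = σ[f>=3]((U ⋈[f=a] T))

σ filters on f, owned by the left side.
E' = (σ[f>=3](U) ⋈[f=a] T)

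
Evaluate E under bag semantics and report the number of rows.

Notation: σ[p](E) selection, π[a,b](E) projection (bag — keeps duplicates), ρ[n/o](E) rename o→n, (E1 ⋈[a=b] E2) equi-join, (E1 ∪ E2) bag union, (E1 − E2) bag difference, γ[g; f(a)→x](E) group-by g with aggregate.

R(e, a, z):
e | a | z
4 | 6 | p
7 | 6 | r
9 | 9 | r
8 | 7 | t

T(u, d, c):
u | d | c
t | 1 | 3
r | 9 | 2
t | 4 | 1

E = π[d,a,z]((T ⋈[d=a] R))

Stepwise |·|:
  T → 3
  R → 4
  (T ⋈[d=a] R) → 1
  π[d,a,z]((T ⋈[d=a] R)) → 1

|E| = 1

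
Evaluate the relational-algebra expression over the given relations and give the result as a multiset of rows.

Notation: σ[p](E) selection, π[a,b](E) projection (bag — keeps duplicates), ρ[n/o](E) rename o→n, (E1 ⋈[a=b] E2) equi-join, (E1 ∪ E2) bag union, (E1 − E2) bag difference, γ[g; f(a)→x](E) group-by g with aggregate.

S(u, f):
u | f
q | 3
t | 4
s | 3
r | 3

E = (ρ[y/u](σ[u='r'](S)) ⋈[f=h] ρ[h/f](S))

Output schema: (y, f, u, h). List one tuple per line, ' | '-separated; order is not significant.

Subexpression sizes:
  S → 4
  σ[u='r'](S) → 1
  ρ[y/u](σ[u='r'](S)) → 1
  S → 4
  ρ[h/f](S) → 4
  (ρ[y/u](σ[u='r'](S)) ⋈[f=h] ρ[h/f](S)) → 3

== RESULT ==
y | f | u | h
r | 3 | q | 3
r | 3 | r | 3
r | 3 | s | 3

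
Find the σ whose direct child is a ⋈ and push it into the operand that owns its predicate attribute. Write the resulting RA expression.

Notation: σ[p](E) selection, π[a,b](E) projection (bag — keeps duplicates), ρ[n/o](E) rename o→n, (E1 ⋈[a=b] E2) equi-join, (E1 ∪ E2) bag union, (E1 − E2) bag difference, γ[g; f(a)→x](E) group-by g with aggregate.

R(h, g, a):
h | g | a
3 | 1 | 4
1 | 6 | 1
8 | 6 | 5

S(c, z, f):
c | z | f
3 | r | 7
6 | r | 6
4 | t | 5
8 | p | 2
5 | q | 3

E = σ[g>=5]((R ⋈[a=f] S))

σ filters on g, owned by the left side.
E' = (σ[g>=5](R) ⋈[a=f] S)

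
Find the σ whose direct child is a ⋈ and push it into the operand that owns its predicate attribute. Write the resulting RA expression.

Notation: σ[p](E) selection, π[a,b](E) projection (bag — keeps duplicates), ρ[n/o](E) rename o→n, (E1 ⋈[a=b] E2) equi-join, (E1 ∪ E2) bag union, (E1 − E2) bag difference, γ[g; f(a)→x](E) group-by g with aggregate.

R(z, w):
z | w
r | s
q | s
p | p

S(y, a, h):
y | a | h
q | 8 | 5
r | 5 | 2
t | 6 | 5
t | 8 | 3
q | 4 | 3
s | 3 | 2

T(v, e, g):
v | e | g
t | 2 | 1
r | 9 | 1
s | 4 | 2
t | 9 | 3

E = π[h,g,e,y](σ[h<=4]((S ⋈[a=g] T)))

σ filters on h, owned by the left side.
E' = π[h,g,e,y]((σ[h<=4](S) ⋈[a=g] T))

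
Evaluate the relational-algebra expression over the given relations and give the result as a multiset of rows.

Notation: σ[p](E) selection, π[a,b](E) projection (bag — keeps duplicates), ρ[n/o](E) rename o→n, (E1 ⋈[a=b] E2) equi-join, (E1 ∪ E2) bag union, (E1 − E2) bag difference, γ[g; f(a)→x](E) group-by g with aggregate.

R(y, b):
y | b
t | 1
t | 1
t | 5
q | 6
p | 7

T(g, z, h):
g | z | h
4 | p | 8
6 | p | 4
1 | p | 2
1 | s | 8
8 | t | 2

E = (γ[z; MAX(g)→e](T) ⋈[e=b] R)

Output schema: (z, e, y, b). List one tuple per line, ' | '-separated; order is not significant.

Subexpression sizes:
  T → 5
  γ[z; MAX(g)→e](T) → 3
  R → 5
  (γ[z; MAX(g)→e](T) ⋈[e=b] R) → 3

== RESULT ==
z | e | y | b
p | 6 | q | 6
s | 1 | t | 1
s | 1 | t | 1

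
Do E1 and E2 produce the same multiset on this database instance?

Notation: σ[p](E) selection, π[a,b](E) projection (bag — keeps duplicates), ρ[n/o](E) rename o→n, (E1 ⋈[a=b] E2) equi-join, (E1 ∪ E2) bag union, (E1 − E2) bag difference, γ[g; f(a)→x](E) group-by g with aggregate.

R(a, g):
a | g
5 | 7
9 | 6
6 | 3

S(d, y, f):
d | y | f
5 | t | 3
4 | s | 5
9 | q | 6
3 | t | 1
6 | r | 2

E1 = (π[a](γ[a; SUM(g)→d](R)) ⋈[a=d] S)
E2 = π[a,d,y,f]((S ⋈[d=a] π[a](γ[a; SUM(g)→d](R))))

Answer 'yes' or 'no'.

E1 per-node cardinality:
  R → 3
  γ[a; SUM(g)→d](R) → 3
  π[a](γ[a; SUM(g)→d](R)) → 3
  S → 5
  (π[a](γ[a; SUM(g)→d](R)) ⋈[a=d] S) → 3
E2 per-node cardinality:
  S → 5
  R → 3
  γ[a; SUM(g)→d](R) → 3
  π[a](γ[a; SUM(g)→d](R)) → 3
  (S ⋈[d=a] π[a](γ[a; SUM(g)→d](R))) → 3
  π[a,d,y,f]((S ⋈[d=a] π[a](γ[a; SUM(g)→d](R)))) → 3

E1 and E2 produce the same multiset:
a | d | y | f
5 | 5 | t | 3
6 | 6 | r | 2
9 | 9 | q | 6

yes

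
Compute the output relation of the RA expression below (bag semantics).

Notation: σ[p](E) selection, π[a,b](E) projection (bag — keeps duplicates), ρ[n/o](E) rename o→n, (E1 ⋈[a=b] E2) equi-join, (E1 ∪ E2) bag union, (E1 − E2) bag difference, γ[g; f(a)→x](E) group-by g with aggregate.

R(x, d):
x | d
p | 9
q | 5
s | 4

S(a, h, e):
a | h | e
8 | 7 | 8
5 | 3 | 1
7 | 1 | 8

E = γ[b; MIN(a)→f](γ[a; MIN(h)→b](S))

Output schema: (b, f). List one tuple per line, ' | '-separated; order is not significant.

Per-node cardinality:
  S → 3
  γ[a; MIN(h)→b](S) → 3
  γ[b; MIN(a)→f](γ[a; MIN(h)→b](S)) → 3

== RESULT ==
b | f
1 | 7
3 | 5
7 | 8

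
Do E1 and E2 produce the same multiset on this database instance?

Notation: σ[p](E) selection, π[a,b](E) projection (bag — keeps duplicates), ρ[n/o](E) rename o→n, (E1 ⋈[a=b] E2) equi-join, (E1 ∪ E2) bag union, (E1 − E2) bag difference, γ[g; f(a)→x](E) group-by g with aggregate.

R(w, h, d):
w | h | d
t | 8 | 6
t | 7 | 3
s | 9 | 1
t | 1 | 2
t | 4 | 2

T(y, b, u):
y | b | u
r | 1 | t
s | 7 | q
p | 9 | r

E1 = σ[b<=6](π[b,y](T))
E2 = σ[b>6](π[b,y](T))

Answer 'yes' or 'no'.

E1 row counts bottom-up:
  T → 3
  π[b,y](T) → 3
  σ[b<=6](π[b,y](T)) → 1
E2 row counts bottom-up:
  T → 3
  π[b,y](T) → 3
  σ[b>6](π[b,y](T)) → 2

E1 result:
b | y
1 | r
E2 result:
b | y
7 | s
9 | p
Witness: (1, 'r') appears 1× in E1 but 0× in E2.

no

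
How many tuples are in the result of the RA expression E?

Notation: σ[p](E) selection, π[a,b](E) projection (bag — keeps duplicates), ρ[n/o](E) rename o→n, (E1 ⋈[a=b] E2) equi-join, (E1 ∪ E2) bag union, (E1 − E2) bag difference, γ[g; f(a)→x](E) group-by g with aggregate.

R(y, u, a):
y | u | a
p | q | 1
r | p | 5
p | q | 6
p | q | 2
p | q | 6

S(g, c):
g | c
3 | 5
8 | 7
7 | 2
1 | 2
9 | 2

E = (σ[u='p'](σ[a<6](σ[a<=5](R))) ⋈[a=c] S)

Per-node cardinality:
  R → 5
  σ[a<=5](R) → 3
  σ[a<6](σ[a<=5](R)) → 3
  σ[u='p'](σ[a<6](σ[a<=5](R))) → 1
  S → 5
  (σ[u='p'](σ[a<6](σ[a<=5](R))) ⋈[a=c] S) → 1

|E| = 1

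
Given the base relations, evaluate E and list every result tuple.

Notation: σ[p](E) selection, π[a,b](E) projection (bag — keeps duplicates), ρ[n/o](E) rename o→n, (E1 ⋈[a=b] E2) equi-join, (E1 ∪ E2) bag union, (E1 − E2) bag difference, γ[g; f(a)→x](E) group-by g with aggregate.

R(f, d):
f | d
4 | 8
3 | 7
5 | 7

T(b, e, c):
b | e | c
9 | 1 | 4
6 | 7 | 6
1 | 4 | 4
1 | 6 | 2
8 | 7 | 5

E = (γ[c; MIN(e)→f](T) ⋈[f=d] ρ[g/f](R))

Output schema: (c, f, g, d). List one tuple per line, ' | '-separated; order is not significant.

Per-node cardinality:
  T → 5
  γ[c; MIN(e)→f](T) → 4
  R → 3
  ρ[g/f](R) → 3
  (γ[c; MIN(e)→f](T) ⋈[f=d] ρ[g/f](R)) → 4

== RESULT ==
c | f | g | d
5 | 7 | 3 | 7
5 | 7 | 5 | 7
6 | 7 | 3 | 7
6 | 7 | 5 | 7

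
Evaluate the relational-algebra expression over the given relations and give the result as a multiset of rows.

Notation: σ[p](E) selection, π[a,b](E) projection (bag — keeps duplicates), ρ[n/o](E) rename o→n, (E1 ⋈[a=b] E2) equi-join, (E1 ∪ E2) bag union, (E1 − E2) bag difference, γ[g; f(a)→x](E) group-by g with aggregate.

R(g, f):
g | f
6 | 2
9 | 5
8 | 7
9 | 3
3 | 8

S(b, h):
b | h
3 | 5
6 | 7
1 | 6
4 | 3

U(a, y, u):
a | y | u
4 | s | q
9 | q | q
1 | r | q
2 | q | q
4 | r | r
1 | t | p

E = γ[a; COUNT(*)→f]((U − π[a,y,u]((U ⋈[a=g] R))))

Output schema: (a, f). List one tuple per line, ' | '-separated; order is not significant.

Subexpression sizes:
  U → 6
  U → 6
  R → 5
  (U ⋈[a=g] R) → 2
  π[a,y,u]((U ⋈[a=g] R)) → 2
  (U − π[a,y,u]((U ⋈[a=g] R))) → 5
  γ[a; COUNT(*)→f]((U − π[a,y,u]((U ⋈[a=g] R)))) → 3

== RESULT ==
a | f
1 | 2
2 | 1
4 | 2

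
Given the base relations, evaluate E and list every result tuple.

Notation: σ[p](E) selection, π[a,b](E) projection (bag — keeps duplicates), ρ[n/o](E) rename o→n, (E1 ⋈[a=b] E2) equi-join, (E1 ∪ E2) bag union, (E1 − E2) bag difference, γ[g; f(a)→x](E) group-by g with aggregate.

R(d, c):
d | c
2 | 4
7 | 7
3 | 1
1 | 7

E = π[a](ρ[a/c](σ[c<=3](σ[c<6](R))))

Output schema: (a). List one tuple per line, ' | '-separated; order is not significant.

Subexpression sizes:
  R → 4
  σ[c<6](R) → 2
  σ[c<=3](σ[c<6](R)) → 1
  ρ[a/c](σ[c<=3](σ[c<6](R))) → 1
  π[a](ρ[a/c](σ[c<=3](σ[c<6](R)))) → 1

== RESULT ==
a
1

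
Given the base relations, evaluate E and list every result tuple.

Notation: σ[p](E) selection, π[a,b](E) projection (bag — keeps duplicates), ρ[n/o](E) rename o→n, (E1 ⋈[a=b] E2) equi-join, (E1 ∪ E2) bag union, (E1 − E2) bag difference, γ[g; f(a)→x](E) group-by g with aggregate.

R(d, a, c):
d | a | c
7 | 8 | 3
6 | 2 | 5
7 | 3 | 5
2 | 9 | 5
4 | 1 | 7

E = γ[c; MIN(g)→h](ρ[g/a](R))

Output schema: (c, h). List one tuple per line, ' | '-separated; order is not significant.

Subexpression sizes:
  R → 5
  ρ[g/a](R) → 5
  γ[c; MIN(g)→h](ρ[g/a](R)) → 3

== RESULT ==
c | h
3 | 8
5 | 2
7 | 1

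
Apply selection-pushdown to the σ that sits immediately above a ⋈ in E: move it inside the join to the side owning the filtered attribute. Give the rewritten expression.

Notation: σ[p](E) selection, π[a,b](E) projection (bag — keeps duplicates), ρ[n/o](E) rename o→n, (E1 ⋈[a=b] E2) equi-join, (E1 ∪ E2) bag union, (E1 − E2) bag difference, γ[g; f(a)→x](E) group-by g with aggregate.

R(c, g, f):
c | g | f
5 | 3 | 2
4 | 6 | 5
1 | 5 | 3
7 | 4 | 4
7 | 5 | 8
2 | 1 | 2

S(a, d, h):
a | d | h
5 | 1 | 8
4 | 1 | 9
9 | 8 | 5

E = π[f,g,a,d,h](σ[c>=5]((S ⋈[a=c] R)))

σ filters on c, owned by the right side.
E' = π[f,g,a,d,h]((S ⋈[a=c] σ[c>=5](R)))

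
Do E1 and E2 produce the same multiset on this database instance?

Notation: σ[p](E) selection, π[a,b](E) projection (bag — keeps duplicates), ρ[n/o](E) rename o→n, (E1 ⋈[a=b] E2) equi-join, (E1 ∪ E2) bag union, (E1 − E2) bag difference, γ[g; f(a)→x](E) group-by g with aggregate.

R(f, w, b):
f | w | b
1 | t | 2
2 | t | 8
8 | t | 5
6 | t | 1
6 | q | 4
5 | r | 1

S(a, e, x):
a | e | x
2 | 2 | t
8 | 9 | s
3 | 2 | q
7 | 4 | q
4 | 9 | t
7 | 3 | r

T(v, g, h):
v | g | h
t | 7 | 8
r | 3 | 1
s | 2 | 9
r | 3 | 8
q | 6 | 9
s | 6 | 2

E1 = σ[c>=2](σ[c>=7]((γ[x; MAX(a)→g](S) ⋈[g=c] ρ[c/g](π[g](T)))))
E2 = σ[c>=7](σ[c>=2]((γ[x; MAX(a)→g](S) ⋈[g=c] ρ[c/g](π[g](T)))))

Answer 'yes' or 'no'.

E1 subexpression sizes:
  S → 6
  γ[x; MAX(a)→g](S) → 4
  T → 6
  π[g](T) → 6
  ρ[c/g](π[g](T)) → 6
  (γ[x; MAX(a)→g](S) ⋈[g=c] ρ[c/g](π[g](T))) → 2
  σ[c>=7]((γ[x; MAX(a)→g](S) ⋈[g=c] ρ[c/g](π[g](T)))) → 2
  σ[c>=2](σ[c>=7]((γ[x; MAX(a)→g](S) ⋈[g=c] ρ[c/g](π[g](T))))) → 2
E2 subexpression sizes:
  S → 6
  γ[x; MAX(a)→g](S) → 4
  T → 6
  π[g](T) → 6
  ρ[c/g](π[g](T)) → 6
  (γ[x; MAX(a)→g](S) ⋈[g=c] ρ[c/g](π[g](T))) → 2
  σ[c>=2]((γ[x; MAX(a)→g](S) ⋈[g=c] ρ[c/g](π[g](T)))) → 2
  σ[c>=7](σ[c>=2]((γ[x; MAX(a)→g](S) ⋈[g=c] ρ[c/g](π[g](T))))) → 2

E1 and E2 produce the same multiset:
x | g | c
q | 7 | 7
r | 7 | 7

yes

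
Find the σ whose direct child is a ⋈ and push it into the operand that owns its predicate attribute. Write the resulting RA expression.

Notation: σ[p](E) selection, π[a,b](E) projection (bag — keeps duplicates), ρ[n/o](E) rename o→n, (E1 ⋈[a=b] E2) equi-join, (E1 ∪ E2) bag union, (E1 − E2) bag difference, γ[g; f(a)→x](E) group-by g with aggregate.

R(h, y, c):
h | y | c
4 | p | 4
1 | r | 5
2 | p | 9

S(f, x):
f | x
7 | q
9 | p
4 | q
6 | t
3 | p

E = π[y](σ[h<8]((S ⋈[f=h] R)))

σ filters on h, owned by the right side.
E' = π[y]((S ⋈[f=h] σ[h<8](R)))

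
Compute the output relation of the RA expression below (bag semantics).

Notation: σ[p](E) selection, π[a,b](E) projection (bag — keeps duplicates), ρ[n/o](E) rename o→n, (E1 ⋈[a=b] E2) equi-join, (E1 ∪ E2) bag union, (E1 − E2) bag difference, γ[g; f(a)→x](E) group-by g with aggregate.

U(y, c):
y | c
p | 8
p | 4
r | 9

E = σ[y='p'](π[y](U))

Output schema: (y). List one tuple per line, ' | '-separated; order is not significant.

Row counts bottom-up:
  U → 3
  π[y](U) → 3
  σ[y='p'](π[y](U)) → 2

== RESULT ==
y
p
p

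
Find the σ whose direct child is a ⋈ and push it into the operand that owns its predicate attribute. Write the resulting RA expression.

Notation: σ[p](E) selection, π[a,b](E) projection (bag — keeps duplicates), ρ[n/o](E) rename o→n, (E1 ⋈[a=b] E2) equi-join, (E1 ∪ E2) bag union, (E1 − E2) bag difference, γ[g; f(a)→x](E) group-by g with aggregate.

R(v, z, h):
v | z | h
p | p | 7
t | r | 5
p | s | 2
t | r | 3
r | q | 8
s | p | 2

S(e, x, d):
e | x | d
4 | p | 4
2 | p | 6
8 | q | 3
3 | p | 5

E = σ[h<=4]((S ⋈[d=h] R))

σ filters on h, owned by the right side.
E' = (S ⋈[d=h] σ[h<=4](R))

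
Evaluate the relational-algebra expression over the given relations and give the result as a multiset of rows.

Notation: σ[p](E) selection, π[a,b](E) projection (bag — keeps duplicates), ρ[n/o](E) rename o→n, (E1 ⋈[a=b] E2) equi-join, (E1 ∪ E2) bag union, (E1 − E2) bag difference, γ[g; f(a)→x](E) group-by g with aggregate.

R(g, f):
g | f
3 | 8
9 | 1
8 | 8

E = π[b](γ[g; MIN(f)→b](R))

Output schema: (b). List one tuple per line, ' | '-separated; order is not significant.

Stepwise |·|:
  R → 3
  γ[g; MIN(f)→b](R) → 3
  π[b](γ[g; MIN(f)→b](R)) → 3

== RESULT ==
b
1
8
8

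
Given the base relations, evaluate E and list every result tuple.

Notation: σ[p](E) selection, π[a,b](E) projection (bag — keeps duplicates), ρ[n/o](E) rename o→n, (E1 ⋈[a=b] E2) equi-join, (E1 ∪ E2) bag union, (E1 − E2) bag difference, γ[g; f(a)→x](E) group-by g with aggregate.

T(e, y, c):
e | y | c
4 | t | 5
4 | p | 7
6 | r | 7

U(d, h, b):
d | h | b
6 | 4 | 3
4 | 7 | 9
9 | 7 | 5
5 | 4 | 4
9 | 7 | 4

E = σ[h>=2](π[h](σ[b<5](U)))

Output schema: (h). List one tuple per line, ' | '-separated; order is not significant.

Subexpression sizes:
  U → 5
  σ[b<5](U) → 3
  π[h](σ[b<5](U)) → 3
  σ[h>=2](π[h](σ[b<5](U))) → 3

== RESULT ==
h
4
4
7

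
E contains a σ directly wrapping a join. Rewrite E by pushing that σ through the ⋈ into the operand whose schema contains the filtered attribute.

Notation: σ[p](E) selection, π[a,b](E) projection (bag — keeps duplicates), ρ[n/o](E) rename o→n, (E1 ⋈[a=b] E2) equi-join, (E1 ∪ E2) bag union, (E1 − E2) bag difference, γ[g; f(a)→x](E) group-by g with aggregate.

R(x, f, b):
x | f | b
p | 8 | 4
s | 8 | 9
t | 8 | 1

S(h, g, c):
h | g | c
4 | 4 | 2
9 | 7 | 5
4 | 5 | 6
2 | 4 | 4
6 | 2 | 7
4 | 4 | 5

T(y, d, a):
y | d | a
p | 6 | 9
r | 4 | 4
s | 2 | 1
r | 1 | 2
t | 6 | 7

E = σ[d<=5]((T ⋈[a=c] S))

σ filters on d, owned by the left side.
E' = (σ[d<=5](T) ⋈[a=c] S)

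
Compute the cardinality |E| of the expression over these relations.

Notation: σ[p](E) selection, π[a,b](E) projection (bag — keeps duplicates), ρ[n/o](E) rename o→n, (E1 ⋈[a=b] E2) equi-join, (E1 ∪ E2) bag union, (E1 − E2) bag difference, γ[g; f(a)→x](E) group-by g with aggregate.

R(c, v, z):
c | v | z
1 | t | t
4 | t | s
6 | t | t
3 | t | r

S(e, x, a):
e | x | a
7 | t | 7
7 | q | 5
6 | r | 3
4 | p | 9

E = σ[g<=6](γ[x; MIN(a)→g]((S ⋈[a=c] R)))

Stepwise |·|:
  S → 4
  R → 4
  (S ⋈[a=c] R) → 1
  γ[x; MIN(a)→g]((S ⋈[a=c] R)) → 1
  σ[g<=6](γ[x; MIN(a)→g]((S ⋈[a=c] R))) → 1

|E| = 1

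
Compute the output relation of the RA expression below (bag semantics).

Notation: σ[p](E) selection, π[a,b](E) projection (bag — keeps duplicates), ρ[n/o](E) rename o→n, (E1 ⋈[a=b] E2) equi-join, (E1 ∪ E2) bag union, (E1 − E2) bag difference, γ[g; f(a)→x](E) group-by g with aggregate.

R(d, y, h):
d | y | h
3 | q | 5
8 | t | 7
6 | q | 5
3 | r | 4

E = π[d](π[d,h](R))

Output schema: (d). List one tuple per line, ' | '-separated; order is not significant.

Subexpression sizes:
  R → 4
  π[d,h](R) → 4
  π[d](π[d,h](R)) → 4

== RESULT ==
d
3
3
6
8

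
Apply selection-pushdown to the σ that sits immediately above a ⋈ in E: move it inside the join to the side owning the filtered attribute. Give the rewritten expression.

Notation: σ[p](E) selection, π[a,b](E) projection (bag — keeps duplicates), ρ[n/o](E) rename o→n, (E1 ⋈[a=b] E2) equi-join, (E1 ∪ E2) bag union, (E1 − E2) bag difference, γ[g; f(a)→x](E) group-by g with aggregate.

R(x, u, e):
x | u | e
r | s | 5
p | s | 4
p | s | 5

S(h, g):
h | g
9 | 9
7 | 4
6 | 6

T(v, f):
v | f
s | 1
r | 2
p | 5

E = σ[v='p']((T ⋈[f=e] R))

σ filters on v, owned by the left side.
E' = (σ[v='p'](T) ⋈[f=e] R)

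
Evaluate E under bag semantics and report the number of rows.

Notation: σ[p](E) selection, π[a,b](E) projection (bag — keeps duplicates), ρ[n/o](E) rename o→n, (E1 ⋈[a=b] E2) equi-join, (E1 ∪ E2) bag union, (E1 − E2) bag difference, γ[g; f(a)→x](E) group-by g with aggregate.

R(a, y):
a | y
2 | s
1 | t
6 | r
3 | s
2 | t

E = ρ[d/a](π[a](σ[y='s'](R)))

Per-node cardinality:
  R → 5
  σ[y='s'](R) → 2
  π[a](σ[y='s'](R)) → 2
  ρ[d/a](π[a](σ[y='s'](R))) → 2

|E| = 2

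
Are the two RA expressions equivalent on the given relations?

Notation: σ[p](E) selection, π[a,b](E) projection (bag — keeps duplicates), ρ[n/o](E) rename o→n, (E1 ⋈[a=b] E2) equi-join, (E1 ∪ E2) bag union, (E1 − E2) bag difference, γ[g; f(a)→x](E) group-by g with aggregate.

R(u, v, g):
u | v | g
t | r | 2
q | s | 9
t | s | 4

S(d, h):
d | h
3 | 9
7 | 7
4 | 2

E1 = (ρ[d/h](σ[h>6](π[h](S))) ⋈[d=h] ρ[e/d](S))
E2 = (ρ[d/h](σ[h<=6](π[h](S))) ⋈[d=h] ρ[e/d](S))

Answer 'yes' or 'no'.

E1 per-node cardinality:
  S → 3
  π[h](S) → 3
  σ[h>6](π[h](S)) → 2
  ρ[d/h](σ[h>6](π[h](S))) → 2
  S → 3
  ρ[e/d](S) → 3
  (ρ[d/h](σ[h>6](π[h](S))) ⋈[d=h] ρ[e/d](S)) → 2
E2 per-node cardinality:
  S → 3
  π[h](S) → 3
  σ[h<=6](π[h](S)) → 1
  ρ[d/h](σ[h<=6](π[h](S))) → 1
  S → 3
  ρ[e/d](S) → 3
  (ρ[d/h](σ[h<=6](π[h](S))) ⋈[d=h] ρ[e/d](S)) → 1

E1 result:
d | e | h
7 | 7 | 7
9 | 3 | 9
E2 result:
d | e | h
2 | 4 | 2
Witness: (9, 3, 9) appears 1× in E1 but 0× in E2.

no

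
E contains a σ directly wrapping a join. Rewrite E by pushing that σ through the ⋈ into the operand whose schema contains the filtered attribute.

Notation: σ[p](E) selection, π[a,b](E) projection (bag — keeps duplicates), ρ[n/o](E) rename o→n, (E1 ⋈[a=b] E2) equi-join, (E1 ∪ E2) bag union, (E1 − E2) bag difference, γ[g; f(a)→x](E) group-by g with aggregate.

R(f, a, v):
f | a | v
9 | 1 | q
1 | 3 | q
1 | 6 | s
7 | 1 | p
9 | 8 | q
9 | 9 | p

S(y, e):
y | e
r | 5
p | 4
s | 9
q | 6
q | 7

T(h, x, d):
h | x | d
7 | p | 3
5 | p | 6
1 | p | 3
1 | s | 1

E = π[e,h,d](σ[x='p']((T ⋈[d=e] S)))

σ filters on x, owned by the left side.
E' = π[e,h,d]((σ[x='p'](T) ⋈[d=e] S))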